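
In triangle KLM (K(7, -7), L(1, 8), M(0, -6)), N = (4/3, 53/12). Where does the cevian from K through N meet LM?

Barycentric coordinates of N with respect to KLM: (1/12, 3/4, 1/6).
On side LM the K-coordinate is zero; dropping N's K-weight 1/12 and renormalizing the remaining 3/4 : 1/6 gives weights 9/11, 2/11 on L, M.
J = (9/11)·(1, 8) + (2/11)·(0, -6) = (9/11, 60/11).

(9/11, 60/11)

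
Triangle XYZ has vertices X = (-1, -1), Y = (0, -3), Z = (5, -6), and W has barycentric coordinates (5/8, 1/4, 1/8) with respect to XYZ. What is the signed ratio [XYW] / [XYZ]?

1/8

The signed ratio [XYW]/[XYZ] equals the barycentric coordinate of W at vertex Z, which is 1/8.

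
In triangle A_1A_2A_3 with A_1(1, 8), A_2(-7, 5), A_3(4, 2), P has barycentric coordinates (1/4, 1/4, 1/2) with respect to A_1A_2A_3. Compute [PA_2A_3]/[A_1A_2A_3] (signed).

1/4

The signed ratio [PA_2A_3]/[A_1A_2A_3] equals the barycentric coordinate of P at vertex A_1, which is 1/4.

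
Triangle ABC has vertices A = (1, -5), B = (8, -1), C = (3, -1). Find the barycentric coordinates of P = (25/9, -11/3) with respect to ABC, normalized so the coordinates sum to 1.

(2/3, 2/9, 1/9)

Signed area of the reference triangle: [ABC] = ½·(1·(-1−(-1)) + 8·(-1−(-5)) + 3·(-5−(-1))) = ½·(0 + 32 − 12) = 10.
[PBC] = ½·((25/9)·(-1−(-1)) + 8·(-1−(-11/3)) + 3·(-11/3−(-1))) = ½·(0 + 64/3 − 8) = 20/3, so the A-coordinate is (20/3)/10 = 2/3.
[APC] = ½·(1·(-11/3−(-1)) + (25/9)·(-1−(-5)) + 3·(-5−(-11/3))) = ½·(-8/3 + 100/9 − 4) = 20/9, so the B-coordinate is 2/9.
[ABP] = ½·(1·(-1−(-11/3)) + 8·(-11/3−(-5)) + (25/9)·(-5−(-1))) = ½·(8/3 + 32/3 − 100/9) = 10/9, so the C-coordinate is 1/9.
Check: 2/3 + 2/9 + 1/9 = 1.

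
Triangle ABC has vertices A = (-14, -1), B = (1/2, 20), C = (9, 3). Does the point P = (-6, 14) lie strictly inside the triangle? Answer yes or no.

no

Barycentric coordinates of P: (19/50, 313/425, -99/850).
The three coordinates are positive, positive, negative; a point is interior exactly when all three are positive.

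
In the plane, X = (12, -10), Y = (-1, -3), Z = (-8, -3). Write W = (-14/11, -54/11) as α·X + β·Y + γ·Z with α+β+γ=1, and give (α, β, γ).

Signed area of the reference triangle: [XYZ] = ½·(12·(-3−(-3)) + (-1)·(-3−(-10)) + (-8)·(-10−(-3))) = ½·(0 − 7 + 56) = 49/2.
[WYZ] = ½·((-14/11)·(-3−(-3)) + (-1)·(-3−(-54/11)) + (-8)·(-54/11−(-3))) = ½·(0 − 21/11 + 168/11) = 147/22, so the X-coordinate is (147/22)/(49/2) = 3/11.
[XWZ] = ½·(12·(-54/11−(-3)) + (-14/11)·(-3−(-10)) + (-8)·(-10−(-54/11))) = ½·(-252/11 − 98/11 + 448/11) = 49/11, so the Y-coordinate is 2/11.
[XYW] = ½·(12·(-3−(-54/11)) + (-1)·(-54/11−(-10)) + (-14/11)·(-10−(-3))) = ½·(252/11 − 56/11 + 98/11) = 147/11, so the Z-coordinate is 6/11.
Check: 3/11 + 2/11 + 6/11 = 1.

(3/11, 2/11, 6/11)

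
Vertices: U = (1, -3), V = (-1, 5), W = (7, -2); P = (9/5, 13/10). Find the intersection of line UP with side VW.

Barycentric coordinates of P with respect to UVW: (1/5, 1/2, 3/10).
On side VW the U-coordinate is zero; dropping P's U-weight 1/5 and renormalizing the remaining 1/2 : 3/10 gives weights 5/8, 3/8 on V, W.
Q = (5/8)·(-1, 5) + (3/8)·(7, -2) = (2, 19/8).

(2, 19/8)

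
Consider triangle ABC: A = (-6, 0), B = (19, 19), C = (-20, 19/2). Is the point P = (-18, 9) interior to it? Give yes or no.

Barycentric coordinates of P: (77/1007, 24/1007, 906/1007).
The three coordinates are positive, positive, positive; a point is interior exactly when all three are positive.

yes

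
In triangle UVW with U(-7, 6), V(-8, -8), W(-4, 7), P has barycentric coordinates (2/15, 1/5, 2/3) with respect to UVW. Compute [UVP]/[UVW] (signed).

The signed ratio [UVP]/[UVW] equals the barycentric coordinate of P at vertex W, which is 2/3.

2/3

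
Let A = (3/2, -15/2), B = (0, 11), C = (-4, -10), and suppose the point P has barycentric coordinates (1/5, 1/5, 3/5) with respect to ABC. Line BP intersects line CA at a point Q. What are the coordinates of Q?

Line BP meets CA where the B-coordinate vanishes; zeroing P's B-weight and renormalizing leaves C, A-weights 3/5 : 1/5 → (3/4, 1/4).
So Q = (3/4)·C + (1/4)·A = (-21/8, -75/8).

(-21/8, -75/8)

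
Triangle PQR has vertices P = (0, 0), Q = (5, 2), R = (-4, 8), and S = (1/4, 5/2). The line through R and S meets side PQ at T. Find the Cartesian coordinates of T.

(5/3, 2/3)

Barycentric coordinates of S with respect to PQR: (1/2, 1/4, 1/4).
On side PQ the R-coordinate is zero; dropping S's R-weight 1/4 and renormalizing the remaining 1/2 : 1/4 gives weights 2/3, 1/3 on P, Q.
T = (2/3)·(0, 0) + (1/3)·(5, 2) = (5/3, 2/3).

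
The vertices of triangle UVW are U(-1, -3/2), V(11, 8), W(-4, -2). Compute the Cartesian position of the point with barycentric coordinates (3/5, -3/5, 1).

P = (3/5)·U + (-3/5)·V + 1·W.
x-coordinate: (3/5)·(-1) + (-3/5)·11 + 1·(-4) = -56/5.
y-coordinate: (3/5)·(-3/2) + (-3/5)·8 + 1·(-2) = -77/10.

(-56/5, -77/10)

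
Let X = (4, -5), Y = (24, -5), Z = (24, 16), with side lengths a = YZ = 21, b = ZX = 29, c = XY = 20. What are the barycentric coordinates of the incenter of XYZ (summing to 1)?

The incenter has barycentric coordinates proportional to the opposite side lengths: (21 : 29 : 20).
Normalizing by 21+29+20 = 70 gives (3/10, 29/70, 2/7).

(3/10, 29/70, 2/7)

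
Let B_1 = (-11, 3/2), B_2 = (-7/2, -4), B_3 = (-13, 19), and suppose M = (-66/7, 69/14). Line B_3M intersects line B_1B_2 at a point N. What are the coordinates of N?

Barycentric coordinates of M with respect to B_1B_2B_3: (3/7, 2/7, 2/7).
On side B_1B_2 the B_3-coordinate is zero; dropping M's B_3-weight 2/7 and renormalizing the remaining 3/7 : 2/7 gives weights 3/5, 2/5 on B_1, B_2.
N = (3/5)·(-11, 3/2) + (2/5)·(-7/2, -4) = (-8, -7/10).

(-8, -7/10)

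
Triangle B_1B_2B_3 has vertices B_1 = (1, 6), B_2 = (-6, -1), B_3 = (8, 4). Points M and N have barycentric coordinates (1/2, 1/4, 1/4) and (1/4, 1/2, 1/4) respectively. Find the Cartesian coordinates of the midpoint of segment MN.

(1/8, 23/8)

Barycentric coordinates of the midpoint are the average: (3/8, 3/8, 1/4).
Converting: (3/8)·B_1 + (3/8)·B_2 + (1/4)·B_3 = (1/8, 23/8).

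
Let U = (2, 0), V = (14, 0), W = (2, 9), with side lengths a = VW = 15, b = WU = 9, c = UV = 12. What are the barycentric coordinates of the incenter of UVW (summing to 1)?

(5/12, 1/4, 1/3)

The incenter has barycentric coordinates proportional to the opposite side lengths: (15 : 9 : 12).
Normalizing by 15+9+12 = 36 gives (5/12, 1/4, 1/3).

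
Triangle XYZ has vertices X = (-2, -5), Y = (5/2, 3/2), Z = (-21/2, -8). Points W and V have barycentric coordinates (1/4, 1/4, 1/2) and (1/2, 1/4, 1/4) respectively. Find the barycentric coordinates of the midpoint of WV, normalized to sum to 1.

(3/8, 1/4, 3/8)

Since both coordinate triples sum to 1, the midpoint's barycentrics are the componentwise average.
(1/4+1/2)/2 = 3/8; similarly 1/4 and 3/8.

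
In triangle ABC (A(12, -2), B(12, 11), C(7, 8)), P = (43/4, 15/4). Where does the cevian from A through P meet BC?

Barycentric coordinates of P with respect to ABC: (1/2, 1/4, 1/4).
On side BC the A-coordinate is zero; dropping P's A-weight 1/2 and renormalizing the remaining 1/4 : 1/4 gives weights 1/2, 1/2 on B, C.
Q = (1/2)·(12, 11) + (1/2)·(7, 8) = (19/2, 19/2).

(19/2, 19/2)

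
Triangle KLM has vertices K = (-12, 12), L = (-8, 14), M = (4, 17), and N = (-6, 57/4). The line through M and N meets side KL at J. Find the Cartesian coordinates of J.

(-28/3, 40/3)

Barycentric coordinates of N with respect to KLM: (1/4, 1/2, 1/4).
On side KL the M-coordinate is zero; dropping N's M-weight 1/4 and renormalizing the remaining 1/4 : 1/2 gives weights 1/3, 2/3 on K, L.
J = (1/3)·(-12, 12) + (2/3)·(-8, 14) = (-28/3, 40/3).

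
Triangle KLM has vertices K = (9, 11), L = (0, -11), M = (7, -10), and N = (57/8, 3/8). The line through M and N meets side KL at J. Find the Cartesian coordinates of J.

Barycentric coordinates of N with respect to KLM: (1/2, 1/8, 3/8).
On side KL the M-coordinate is zero; dropping N's M-weight 3/8 and renormalizing the remaining 1/2 : 1/8 gives weights 4/5, 1/5 on K, L.
J = (4/5)·(9, 11) + (1/5)·(0, -11) = (36/5, 33/5).

(36/5, 33/5)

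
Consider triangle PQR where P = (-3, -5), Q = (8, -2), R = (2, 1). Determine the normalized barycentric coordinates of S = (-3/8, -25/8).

Signed area of the reference triangle: [PQR] = ½·((-3)·(-2−1) + 8·(1−(-5)) + 2·(-5−(-2))) = ½·(9 + 48 − 6) = 51/2.
[SQR] = ½·((-3/8)·(-2−1) + 8·(1−(-25/8)) + 2·(-25/8−(-2))) = ½·(9/8 + 33 − 9/4) = 255/16, so the P-coordinate is (255/16)/(51/2) = 5/8.
[PSR] = ½·((-3)·(-25/8−1) + (-3/8)·(1−(-5)) + 2·(-5−(-25/8))) = ½·(99/8 − 9/4 − 15/4) = 51/16, so the Q-coordinate is 1/8.
[PQS] = ½·((-3)·(-2−(-25/8)) + 8·(-25/8−(-5)) + (-3/8)·(-5−(-2))) = ½·(-27/8 + 15 + 9/8) = 51/8, so the R-coordinate is 1/4.
Check: 5/8 + 1/8 + 1/4 = 1.

(5/8, 1/8, 1/4)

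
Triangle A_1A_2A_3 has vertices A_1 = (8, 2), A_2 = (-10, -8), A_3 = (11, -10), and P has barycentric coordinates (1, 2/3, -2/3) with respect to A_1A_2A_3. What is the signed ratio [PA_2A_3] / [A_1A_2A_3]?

The signed ratio [PA_2A_3]/[A_1A_2A_3] equals the barycentric coordinate of P at vertex A_1, which is 1.

1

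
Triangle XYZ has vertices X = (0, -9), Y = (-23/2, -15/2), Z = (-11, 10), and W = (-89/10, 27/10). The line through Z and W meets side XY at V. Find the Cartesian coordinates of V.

(-23/4, -33/4)

Barycentric coordinates of W with respect to XYZ: (1/5, 1/5, 3/5).
On side XY the Z-coordinate is zero; dropping W's Z-weight 3/5 and renormalizing the remaining 1/5 : 1/5 gives weights 1/2, 1/2 on X, Y.
V = (1/2)·(0, -9) + (1/2)·(-23/2, -15/2) = (-23/4, -33/4).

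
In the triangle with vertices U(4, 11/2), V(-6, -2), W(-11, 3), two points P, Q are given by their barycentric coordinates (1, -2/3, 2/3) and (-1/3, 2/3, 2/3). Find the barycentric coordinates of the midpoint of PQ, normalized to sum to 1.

(1/3, 0, 2/3)

Since both coordinate triples sum to 1, the midpoint's barycentrics are the componentwise average.
(1+-1/3)/2 = 1/3; similarly 0 and 2/3.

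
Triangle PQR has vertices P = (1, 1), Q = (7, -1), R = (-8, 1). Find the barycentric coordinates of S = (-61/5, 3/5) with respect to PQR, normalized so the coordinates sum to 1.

Signed area of the reference triangle: [PQR] = ½·(1·(-1−1) + 7·(1−1) + (-8)·(1−(-1))) = ½·(-2 + 0 − 16) = -9.
[SQR] = ½·((-61/5)·(-1−1) + 7·(1−(3/5)) + (-8)·(3/5−(-1))) = ½·(122/5 + 14/5 − 64/5) = 36/5, so the P-coordinate is (36/5)/(-9) = -4/5.
[PSR] = ½·(1·(3/5−1) + (-61/5)·(1−1) + (-8)·(1−(3/5))) = ½·(-2/5 + 0 − 16/5) = -9/5, so the Q-coordinate is 1/5.
[PQS] = ½·(1·(-1−(3/5)) + 7·(3/5−1) + (-61/5)·(1−(-1))) = ½·(-8/5 − 14/5 − 122/5) = -72/5, so the R-coordinate is 8/5.
Check: -4/5 + 1/5 + 8/5 = 1.

(-4/5, 1/5, 8/5)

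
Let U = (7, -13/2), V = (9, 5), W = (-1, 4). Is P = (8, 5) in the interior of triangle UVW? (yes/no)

Barycentric coordinates of P: (-1/113, 205/226, 23/226).
The three coordinates are negative, positive, positive; a point is interior exactly when all three are positive.

no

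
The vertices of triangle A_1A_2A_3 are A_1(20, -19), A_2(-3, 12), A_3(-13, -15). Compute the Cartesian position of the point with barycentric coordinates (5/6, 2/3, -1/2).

(127/6, -1/3)

P = (5/6)·A_1 + (2/3)·A_2 + (-1/2)·A_3.
x-coordinate: (5/6)·20 + (2/3)·(-3) + (-1/2)·(-13) = 127/6.
y-coordinate: (5/6)·(-19) + (2/3)·12 + (-1/2)·(-15) = -1/3.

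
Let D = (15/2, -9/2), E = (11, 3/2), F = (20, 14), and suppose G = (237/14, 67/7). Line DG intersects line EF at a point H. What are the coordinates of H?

Barycentric coordinates of G with respect to DEF: (1/7, 1/7, 5/7).
On side EF the D-coordinate is zero; dropping G's D-weight 1/7 and renormalizing the remaining 1/7 : 5/7 gives weights 1/6, 5/6 on E, F.
H = (1/6)·(11, 3/2) + (5/6)·(20, 14) = (37/2, 143/12).

(37/2, 143/12)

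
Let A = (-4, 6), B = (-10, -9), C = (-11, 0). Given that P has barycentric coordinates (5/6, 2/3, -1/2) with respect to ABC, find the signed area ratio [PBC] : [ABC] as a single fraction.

5/6

The signed ratio [PBC]/[ABC] equals the barycentric coordinate of P at vertex A, which is 5/6.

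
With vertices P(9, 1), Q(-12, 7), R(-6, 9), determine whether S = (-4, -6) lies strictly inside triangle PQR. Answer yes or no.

no

Barycentric coordinates of S: (47/39, 209/78, -75/26).
The three coordinates are positive, positive, negative; a point is interior exactly when all three are positive.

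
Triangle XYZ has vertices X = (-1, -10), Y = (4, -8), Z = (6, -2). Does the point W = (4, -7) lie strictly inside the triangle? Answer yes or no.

yes

Barycentric coordinates of W: (1/13, 19/26, 5/26).
The three coordinates are positive, positive, positive; a point is interior exactly when all three are positive.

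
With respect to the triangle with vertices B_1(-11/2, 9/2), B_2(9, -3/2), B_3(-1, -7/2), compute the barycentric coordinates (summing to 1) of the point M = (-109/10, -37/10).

(1/5, -9/10, 17/10)

Signed area of the reference triangle: [B_1B_2B_3] = ½·((-11/2)·(-3/2−(-7/2)) + 9·(-7/2−(9/2)) + (-1)·(9/2−(-3/2))) = ½·(-11 − 72 − 6) = -89/2.
[MB_2B_3] = ½·((-109/10)·(-3/2−(-7/2)) + 9·(-7/2−(-37/10)) + (-1)·(-37/10−(-3/2))) = ½·(-109/5 + 9/5 + 11/5) = -89/10, so the B_1-coordinate is (-89/10)/(-89/2) = 1/5.
[B_1MB_3] = ½·((-11/2)·(-37/10−(-7/2)) + (-109/10)·(-7/2−(9/2)) + (-1)·(9/2−(-37/10))) = ½·(11/10 + 436/5 − 41/5) = 801/20, so the B_2-coordinate is -9/10.
[B_1B_2M] = ½·((-11/2)·(-3/2−(-37/10)) + 9·(-37/10−(9/2)) + (-109/10)·(9/2−(-3/2))) = ½·(-121/10 − 369/5 − 327/5) = -1513/20, so the B_3-coordinate is 17/10.
Check: 1/5 − 9/10 + 17/10 = 1.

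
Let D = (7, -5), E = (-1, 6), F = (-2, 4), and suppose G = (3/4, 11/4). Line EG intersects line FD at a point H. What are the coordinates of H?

(5/2, -1/2)

Barycentric coordinates of G with respect to DEF: (1/4, 1/2, 1/4).
On side FD the E-coordinate is zero; dropping G's E-weight 1/2 and renormalizing the remaining 1/4 : 1/4 gives weights 1/2, 1/2 on F, D.
H = (1/2)·(-2, 4) + (1/2)·(7, -5) = (5/2, -1/2).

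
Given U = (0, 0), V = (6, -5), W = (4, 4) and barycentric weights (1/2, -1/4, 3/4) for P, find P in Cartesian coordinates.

(3/2, 17/4)

P = (1/2)·U + (-1/4)·V + (3/4)·W.
x-coordinate: (1/2)·0 + (-1/4)·6 + (3/4)·4 = 3/2.
y-coordinate: (1/2)·0 + (-1/4)·(-5) + (3/4)·4 = 17/4.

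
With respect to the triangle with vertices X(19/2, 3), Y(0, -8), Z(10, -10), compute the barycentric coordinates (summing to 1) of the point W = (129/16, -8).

Signed area of the reference triangle: [XYZ] = ½·((19/2)·(-8−(-10)) + 0·(-10−3) + 10·(3−(-8))) = ½·(19 + 0 + 110) = 129/2.
[WYZ] = ½·((129/16)·(-8−(-10)) + 0·(-10−(-8)) + 10·(-8−(-8))) = ½·(129/8 + 0 + 0) = 129/16, so the X-coordinate is (129/16)/(129/2) = 1/8.
[XWZ] = ½·((19/2)·(-8−(-10)) + (129/16)·(-10−3) + 10·(3−(-8))) = ½·(19 − 1677/16 + 110) = 387/32, so the Y-coordinate is 3/16.
[XYW] = ½·((19/2)·(-8−(-8)) + 0·(-8−3) + (129/16)·(3−(-8))) = ½·(0 + 0 + 1419/16) = 1419/32, so the Z-coordinate is 11/16.

(1/8, 3/16, 11/16)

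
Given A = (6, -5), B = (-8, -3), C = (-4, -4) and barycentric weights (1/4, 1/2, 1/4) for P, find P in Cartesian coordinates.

P = (1/4)·A + (1/2)·B + (1/4)·C.
x-coordinate: (1/4)·6 + (1/2)·(-8) + (1/4)·(-4) = -7/2.
y-coordinate: (1/4)·(-5) + (1/2)·(-3) + (1/4)·(-4) = -15/4.

(-7/2, -15/4)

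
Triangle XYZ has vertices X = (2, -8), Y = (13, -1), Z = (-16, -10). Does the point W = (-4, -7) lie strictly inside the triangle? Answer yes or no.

Barycentric coordinates of W: (21/104, 15/52, 53/104).
The three coordinates are positive, positive, positive; a point is interior exactly when all three are positive.

yes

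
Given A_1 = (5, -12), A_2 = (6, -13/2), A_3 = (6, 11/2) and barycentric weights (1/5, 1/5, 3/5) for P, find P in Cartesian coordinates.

(29/5, -2/5)

P = (1/5)·A_1 + (1/5)·A_2 + (3/5)·A_3.
x-coordinate: (1/5)·5 + (1/5)·6 + (3/5)·6 = 29/5.
y-coordinate: (1/5)·(-12) + (1/5)·(-13/2) + (3/5)·(11/2) = -2/5.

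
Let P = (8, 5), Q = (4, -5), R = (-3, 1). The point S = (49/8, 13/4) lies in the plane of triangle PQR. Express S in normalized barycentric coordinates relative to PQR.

(3/4, 1/8, 1/8)

Signed area of the reference triangle: [PQR] = ½·(8·(-5−1) + 4·(1−5) + (-3)·(5−(-5))) = ½·(-48 − 16 − 30) = -47.
[SQR] = ½·((49/8)·(-5−1) + 4·(1−(13/4)) + (-3)·(13/4−(-5))) = ½·(-147/4 − 9 − 99/4) = -141/4, so the P-coordinate is (-141/4)/(-47) = 3/4.
[PSR] = ½·(8·(13/4−1) + (49/8)·(1−5) + (-3)·(5−(13/4))) = ½·(18 − 49/2 − 21/4) = -47/8, so the Q-coordinate is 1/8.
[PQS] = ½·(8·(-5−(13/4)) + 4·(13/4−5) + (49/8)·(5−(-5))) = ½·(-66 − 7 + 245/4) = -47/8, so the R-coordinate is 1/8.
Check: 3/4 + 1/8 + 1/8 = 1.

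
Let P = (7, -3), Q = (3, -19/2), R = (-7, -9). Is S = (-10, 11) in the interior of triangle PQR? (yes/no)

no

Barycentric coordinates of S: (397/134, -298/67, 333/134).
The three coordinates are positive, negative, positive; a point is interior exactly when all three are positive.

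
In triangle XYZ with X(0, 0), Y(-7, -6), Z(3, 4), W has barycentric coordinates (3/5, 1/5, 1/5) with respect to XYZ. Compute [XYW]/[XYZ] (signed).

The signed ratio [XYW]/[XYZ] equals the barycentric coordinate of W at vertex Z, which is 1/5.

1/5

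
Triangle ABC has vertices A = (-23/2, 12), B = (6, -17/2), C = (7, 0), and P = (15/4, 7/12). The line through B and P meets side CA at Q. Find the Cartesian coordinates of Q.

(33/10, 12/5)

Barycentric coordinates of P with respect to ABC: (1/6, 1/6, 2/3).
On side CA the B-coordinate is zero; dropping P's B-weight 1/6 and renormalizing the remaining 2/3 : 1/6 gives weights 4/5, 1/5 on C, A.
Q = (4/5)·(7, 0) + (1/5)·(-23/2, 12) = (33/10, 12/5).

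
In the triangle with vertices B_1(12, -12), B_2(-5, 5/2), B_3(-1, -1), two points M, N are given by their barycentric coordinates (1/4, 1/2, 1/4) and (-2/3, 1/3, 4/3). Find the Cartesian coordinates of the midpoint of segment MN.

Barycentric coordinates of the midpoint are the average: (-5/24, 5/12, 19/24).
Converting: (-5/24)·B_1 + (5/12)·B_2 + (19/24)·B_3 = (-43/8, 11/4).

(-43/8, 11/4)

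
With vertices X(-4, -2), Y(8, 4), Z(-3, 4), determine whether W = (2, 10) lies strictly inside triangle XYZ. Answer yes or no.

no

Barycentric coordinates of W: (-1, 4/11, 18/11).
The three coordinates are negative, positive, positive; a point is interior exactly when all three are positive.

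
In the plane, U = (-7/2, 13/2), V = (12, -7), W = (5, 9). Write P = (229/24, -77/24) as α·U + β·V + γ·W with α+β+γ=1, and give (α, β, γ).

Signed area of the reference triangle: [UVW] = ½·((-7/2)·(-7−9) + 12·(9−(13/2)) + 5·(13/2−(-7))) = ½·(56 + 30 + 135/2) = 307/4.
[PVW] = ½·((229/24)·(-7−9) + 12·(9−(-77/24)) + 5·(-77/24−(-7))) = ½·(-458/3 + 293/2 + 455/24) = 307/48, so the U-coordinate is (307/48)/(307/4) = 1/12.
[UPW] = ½·((-7/2)·(-77/24−9) + (229/24)·(9−(13/2)) + 5·(13/2−(-77/24))) = ½·(2051/48 + 1145/48 + 1165/24) = 921/16, so the V-coordinate is 3/4.
[UVP] = ½·((-7/2)·(-7−(-77/24)) + 12·(-77/24−(13/2)) + (229/24)·(13/2−(-7))) = ½·(637/48 − 233/2 + 2061/16) = 307/24, so the W-coordinate is 1/6.
Check: 1/12 + 3/4 + 1/6 = 1.

(1/12, 3/4, 1/6)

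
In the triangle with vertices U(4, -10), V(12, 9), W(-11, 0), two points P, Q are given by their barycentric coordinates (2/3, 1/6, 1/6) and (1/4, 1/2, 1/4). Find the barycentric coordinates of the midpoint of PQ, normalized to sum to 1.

(11/24, 1/3, 5/24)

Since both coordinate triples sum to 1, the midpoint's barycentrics are the componentwise average.
(2/3+1/4)/2 = 11/24; similarly 1/3 and 5/24.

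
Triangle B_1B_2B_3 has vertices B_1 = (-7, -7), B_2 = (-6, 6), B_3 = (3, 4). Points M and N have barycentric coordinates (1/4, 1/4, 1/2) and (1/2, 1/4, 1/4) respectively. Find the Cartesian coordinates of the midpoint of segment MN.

Barycentric coordinates of the midpoint are the average: (3/8, 1/4, 3/8).
Converting: (3/8)·B_1 + (1/4)·B_2 + (3/8)·B_3 = (-3, 3/8).

(-3, 3/8)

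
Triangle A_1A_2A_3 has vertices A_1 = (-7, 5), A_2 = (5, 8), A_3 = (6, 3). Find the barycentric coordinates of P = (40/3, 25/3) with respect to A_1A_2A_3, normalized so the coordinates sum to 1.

Signed area of the reference triangle: [A_1A_2A_3] = ½·((-7)·(8−3) + 5·(3−5) + 6·(5−8)) = ½·(-35 − 10 − 18) = -63/2.
[PA_2A_3] = ½·((40/3)·(8−3) + 5·(3−(25/3)) + 6·(25/3−8)) = ½·(200/3 − 80/3 + 2) = 21, so the A_1-coordinate is 21/(-63/2) = -2/3.
[A_1PA_3] = ½·((-7)·(25/3−3) + (40/3)·(3−5) + 6·(5−(25/3))) = ½·(-112/3 − 80/3 − 20) = -42, so the A_2-coordinate is 4/3.
[A_1A_2P] = ½·((-7)·(8−(25/3)) + 5·(25/3−5) + (40/3)·(5−8)) = ½·(7/3 + 50/3 − 40) = -21/2, so the A_3-coordinate is 1/3.
Check: -2/3 + 4/3 + 1/3 = 1.

(-2/3, 4/3, 1/3)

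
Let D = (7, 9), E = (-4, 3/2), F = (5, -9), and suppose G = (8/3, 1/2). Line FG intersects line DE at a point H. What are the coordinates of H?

(3/2, 21/4)

Barycentric coordinates of G with respect to DEF: (1/3, 1/3, 1/3).
On side DE the F-coordinate is zero; dropping G's F-weight 1/3 and renormalizing the remaining 1/3 : 1/3 gives weights 1/2, 1/2 on D, E.
H = (1/2)·(7, 9) + (1/2)·(-4, 3/2) = (3/2, 21/4).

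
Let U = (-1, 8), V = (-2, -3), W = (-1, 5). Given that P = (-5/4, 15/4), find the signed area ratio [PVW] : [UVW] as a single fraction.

[UVW] = ½·((-1)·(-3−5) + (-2)·(5−8) + (-1)·(8−(-3))) = ½·(8 + 6 − 11) = 3/2.
[PVW] = ½·((-5/4)·(-3−5) + (-2)·(5−(15/4)) + (-1)·(15/4−(-3))) = ½·(10 − 5/2 − 27/4) = 3/8, so the ratio is (3/8)/(3/2) = 1/4.

1/4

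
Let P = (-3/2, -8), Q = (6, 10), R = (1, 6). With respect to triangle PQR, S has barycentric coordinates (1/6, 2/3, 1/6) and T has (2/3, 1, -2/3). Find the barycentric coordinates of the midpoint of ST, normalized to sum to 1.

Since both coordinate triples sum to 1, the midpoint's barycentrics are the componentwise average.
(1/6+2/3)/2 = 5/12; similarly 5/6 and -1/4.

(5/12, 5/6, -1/4)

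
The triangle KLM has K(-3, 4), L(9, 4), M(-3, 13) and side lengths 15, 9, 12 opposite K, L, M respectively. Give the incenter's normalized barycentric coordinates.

The incenter has barycentric coordinates proportional to the opposite side lengths: (15 : 9 : 12).
Normalizing by 15+9+12 = 36 gives (5/12, 1/4, 1/3).

(5/12, 1/4, 1/3)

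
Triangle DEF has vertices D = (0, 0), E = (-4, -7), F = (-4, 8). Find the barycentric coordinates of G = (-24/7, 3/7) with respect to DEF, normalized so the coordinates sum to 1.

(1/7, 3/7, 3/7)

Signed area of the reference triangle: [DEF] = ½·(0·(-7−8) + (-4)·(8−0) + (-4)·(0−(-7))) = ½·(0 − 32 − 28) = -30.
[GEF] = ½·((-24/7)·(-7−8) + (-4)·(8−(3/7)) + (-4)·(3/7−(-7))) = ½·(360/7 − 212/7 − 208/7) = -30/7, so the D-coordinate is (-30/7)/(-30) = 1/7.
[DGF] = ½·(0·(3/7−8) + (-24/7)·(8−0) + (-4)·(0−(3/7))) = ½·(0 − 192/7 + 12/7) = -90/7, so the E-coordinate is 3/7.
[DEG] = ½·(0·(-7−(3/7)) + (-4)·(3/7−0) + (-24/7)·(0−(-7))) = ½·(0 − 12/7 − 24) = -90/7, so the F-coordinate is 3/7.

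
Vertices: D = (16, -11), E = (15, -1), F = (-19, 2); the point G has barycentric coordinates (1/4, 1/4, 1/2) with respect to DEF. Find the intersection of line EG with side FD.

Line EG meets FD where the E-coordinate vanishes; zeroing G's E-weight and renormalizing leaves F, D-weights 1/2 : 1/4 → (2/3, 1/3).
So H = (2/3)·F + (1/3)·D = (-22/3, -7/3).

(-22/3, -7/3)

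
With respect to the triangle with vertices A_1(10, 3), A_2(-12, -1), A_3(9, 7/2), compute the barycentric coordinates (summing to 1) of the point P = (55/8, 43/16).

Signed area of the reference triangle: [A_1A_2A_3] = ½·(10·(-1−(7/2)) + (-12)·(7/2−3) + 9·(3−(-1))) = ½·(-45 − 6 + 36) = -15/2.
[PA_2A_3] = ½·((55/8)·(-1−(7/2)) + (-12)·(7/2−(43/16)) + 9·(43/16−(-1))) = ½·(-495/16 − 39/4 + 531/16) = -15/4, so the A_1-coordinate is (-15/4)/(-15/2) = 1/2.
[A_1PA_3] = ½·(10·(43/16−(7/2)) + (55/8)·(7/2−3) + 9·(3−(43/16))) = ½·(-65/8 + 55/16 + 45/16) = -15/16, so the A_2-coordinate is 1/8.
[A_1A_2P] = ½·(10·(-1−(43/16)) + (-12)·(43/16−3) + (55/8)·(3−(-1))) = ½·(-295/8 + 15/4 + 55/2) = -45/16, so the A_3-coordinate is 3/8.

(1/2, 1/8, 3/8)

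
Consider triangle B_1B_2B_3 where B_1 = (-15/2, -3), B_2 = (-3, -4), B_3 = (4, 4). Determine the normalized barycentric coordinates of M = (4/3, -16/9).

Signed area of the reference triangle: [B_1B_2B_3] = ½·((-15/2)·(-4−4) + (-3)·(4−(-3)) + 4·(-3−(-4))) = ½·(60 − 21 + 4) = 43/2.
[MB_2B_3] = ½·((4/3)·(-4−4) + (-3)·(4−(-16/9)) + 4·(-16/9−(-4))) = ½·(-32/3 − 52/3 + 80/9) = -86/9, so the B_1-coordinate is (-86/9)/(43/2) = -4/9.
[B_1MB_3] = ½·((-15/2)·(-16/9−4) + (4/3)·(4−(-3)) + 4·(-3−(-16/9))) = ½·(130/3 + 28/3 − 44/9) = 215/9, so the B_2-coordinate is 10/9.
[B_1B_2M] = ½·((-15/2)·(-4−(-16/9)) + (-3)·(-16/9−(-3)) + (4/3)·(-3−(-4))) = ½·(50/3 − 11/3 + 4/3) = 43/6, so the B_3-coordinate is 1/3.

(-4/9, 10/9, 1/3)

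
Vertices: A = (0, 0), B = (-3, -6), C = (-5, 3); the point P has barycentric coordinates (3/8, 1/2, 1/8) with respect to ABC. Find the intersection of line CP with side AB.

(-12/7, -24/7)

Line CP meets AB where the C-coordinate vanishes; zeroing P's C-weight and renormalizing leaves A, B-weights 3/8 : 1/2 → (3/7, 4/7).
So Q = (3/7)·A + (4/7)·B = (-12/7, -24/7).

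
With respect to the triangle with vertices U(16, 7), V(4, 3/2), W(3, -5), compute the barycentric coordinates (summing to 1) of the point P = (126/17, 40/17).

Signed area of the reference triangle: [UVW] = ½·(16·(3/2−(-5)) + 4·(-5−7) + 3·(7−(3/2))) = ½·(104 − 48 + 33/2) = 145/4.
[PVW] = ½·((126/17)·(3/2−(-5)) + 4·(-5−(40/17)) + 3·(40/17−(3/2))) = ½·(819/17 − 500/17 + 87/34) = 725/68, so the U-coordinate is (725/68)/(145/4) = 5/17.
[UPW] = ½·(16·(40/17−(-5)) + (126/17)·(-5−7) + 3·(7−(40/17))) = ½·(2000/17 − 1512/17 + 237/17) = 725/34, so the V-coordinate is 10/17.
[UVP] = ½·(16·(3/2−(40/17)) + 4·(40/17−7) + (126/17)·(7−(3/2))) = ½·(-232/17 − 316/17 + 693/17) = 145/34, so the W-coordinate is 2/17.

(5/17, 10/17, 2/17)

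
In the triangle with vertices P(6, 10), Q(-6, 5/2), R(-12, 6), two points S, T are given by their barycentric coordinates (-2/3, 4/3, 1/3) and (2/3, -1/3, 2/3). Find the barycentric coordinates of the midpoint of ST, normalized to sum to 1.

Since both coordinate triples sum to 1, the midpoint's barycentrics are the componentwise average.
(-2/3+2/3)/2 = 0; similarly 1/2 and 1/2.

(0, 1/2, 1/2)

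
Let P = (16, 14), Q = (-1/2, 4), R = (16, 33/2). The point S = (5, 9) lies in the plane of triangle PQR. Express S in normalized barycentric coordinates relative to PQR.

(-1/3, 2/3, 2/3)

Signed area of the reference triangle: [PQR] = ½·(16·(4−(33/2)) + (-1/2)·(33/2−14) + 16·(14−4)) = ½·(-200 − 5/4 + 160) = -165/8.
[SQR] = ½·(5·(4−(33/2)) + (-1/2)·(33/2−9) + 16·(9−4)) = ½·(-125/2 − 15/4 + 80) = 55/8, so the P-coordinate is (55/8)/(-165/8) = -1/3.
[PSR] = ½·(16·(9−(33/2)) + 5·(33/2−14) + 16·(14−9)) = ½·(-120 + 25/2 + 80) = -55/4, so the Q-coordinate is 2/3.
[PQS] = ½·(16·(4−9) + (-1/2)·(9−14) + 5·(14−4)) = ½·(-80 + 5/2 + 50) = -55/4, so the R-coordinate is 2/3.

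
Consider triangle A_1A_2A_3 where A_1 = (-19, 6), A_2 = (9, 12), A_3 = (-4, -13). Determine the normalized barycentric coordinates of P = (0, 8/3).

(1/6, 1/2, 1/3)

Signed area of the reference triangle: [A_1A_2A_3] = ½·((-19)·(12−(-13)) + 9·(-13−6) + (-4)·(6−12)) = ½·(-475 − 171 + 24) = -311.
[PA_2A_3] = ½·(0·(12−(-13)) + 9·(-13−(8/3)) + (-4)·(8/3−12)) = ½·(0 − 141 + 112/3) = -311/6, so the A_1-coordinate is (-311/6)/(-311) = 1/6.
[A_1PA_3] = ½·((-19)·(8/3−(-13)) + 0·(-13−6) + (-4)·(6−(8/3))) = ½·(-893/3 + 0 − 40/3) = -311/2, so the A_2-coordinate is 1/2.
[A_1A_2P] = ½·((-19)·(12−(8/3)) + 9·(8/3−6) + 0·(6−12)) = ½·(-532/3 − 30 + 0) = -311/3, so the A_3-coordinate is 1/3.
Check: 1/6 + 1/2 + 1/3 = 1.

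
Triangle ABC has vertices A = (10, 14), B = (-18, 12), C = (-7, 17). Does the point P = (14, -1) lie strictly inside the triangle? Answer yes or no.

no

Barycentric coordinates of P: (303/118, 243/118, -214/59).
The three coordinates are positive, positive, negative; a point is interior exactly when all three are positive.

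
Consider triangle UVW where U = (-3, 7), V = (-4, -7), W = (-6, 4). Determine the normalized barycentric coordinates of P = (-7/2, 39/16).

(5/8, 5/16, 1/16)

Signed area of the reference triangle: [UVW] = ½·((-3)·(-7−4) + (-4)·(4−7) + (-6)·(7−(-7))) = ½·(33 + 12 − 84) = -39/2.
[PVW] = ½·((-7/2)·(-7−4) + (-4)·(4−(39/16)) + (-6)·(39/16−(-7))) = ½·(77/2 − 25/4 − 453/8) = -195/16, so the U-coordinate is (-195/16)/(-39/2) = 5/8.
[UPW] = ½·((-3)·(39/16−4) + (-7/2)·(4−7) + (-6)·(7−(39/16))) = ½·(75/16 + 21/2 − 219/8) = -195/32, so the V-coordinate is 5/16.
[UVP] = ½·((-3)·(-7−(39/16)) + (-4)·(39/16−7) + (-7/2)·(7−(-7))) = ½·(453/16 + 73/4 − 49) = -39/32, so the W-coordinate is 1/16.
Check: 5/8 + 5/16 + 1/16 = 1.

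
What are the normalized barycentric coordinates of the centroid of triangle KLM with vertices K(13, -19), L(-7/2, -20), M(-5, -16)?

The centroid is the average of the vertices, so each weight is 1/3.

(1/3, 1/3, 1/3)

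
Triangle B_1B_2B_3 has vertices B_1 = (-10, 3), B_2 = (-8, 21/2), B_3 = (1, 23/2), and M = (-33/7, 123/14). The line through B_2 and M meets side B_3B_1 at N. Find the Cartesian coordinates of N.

(-17/5, 81/10)

Barycentric coordinates of M with respect to B_1B_2B_3: (2/7, 2/7, 3/7).
On side B_3B_1 the B_2-coordinate is zero; dropping M's B_2-weight 2/7 and renormalizing the remaining 3/7 : 2/7 gives weights 3/5, 2/5 on B_3, B_1.
N = (3/5)·(1, 23/2) + (2/5)·(-10, 3) = (-17/5, 81/10).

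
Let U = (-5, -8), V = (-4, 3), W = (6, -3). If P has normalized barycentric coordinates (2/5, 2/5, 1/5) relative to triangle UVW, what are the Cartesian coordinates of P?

(-12/5, -13/5)

P = (2/5)·U + (2/5)·V + (1/5)·W.
x-coordinate: (2/5)·(-5) + (2/5)·(-4) + (1/5)·6 = -12/5.
y-coordinate: (2/5)·(-8) + (2/5)·3 + (1/5)·(-3) = -13/5.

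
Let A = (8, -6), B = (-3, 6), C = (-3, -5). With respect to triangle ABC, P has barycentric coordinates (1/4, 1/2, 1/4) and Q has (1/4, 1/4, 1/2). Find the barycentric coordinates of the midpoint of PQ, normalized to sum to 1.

(1/4, 3/8, 3/8)

Since both coordinate triples sum to 1, the midpoint's barycentrics are the componentwise average.
(1/4+1/4)/2 = 1/4; similarly 3/8 and 3/8.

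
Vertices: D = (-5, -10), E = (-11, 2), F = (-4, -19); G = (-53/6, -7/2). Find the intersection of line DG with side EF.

(-48/5, -11/5)

Barycentric coordinates of G with respect to DEF: (1/6, 2/3, 1/6).
On side EF the D-coordinate is zero; dropping G's D-weight 1/6 and renormalizing the remaining 2/3 : 1/6 gives weights 4/5, 1/5 on E, F.
H = (4/5)·(-11, 2) + (1/5)·(-4, -19) = (-48/5, -11/5).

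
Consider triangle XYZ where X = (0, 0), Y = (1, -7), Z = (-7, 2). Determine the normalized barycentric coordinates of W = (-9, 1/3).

(-2/3, 1/3, 4/3)

Signed area of the reference triangle: [XYZ] = ½·(0·(-7−2) + 1·(2−0) + (-7)·(0−(-7))) = ½·(0 + 2 − 49) = -47/2.
[WYZ] = ½·((-9)·(-7−2) + 1·(2−(1/3)) + (-7)·(1/3−(-7))) = ½·(81 + 5/3 − 154/3) = 47/3, so the X-coordinate is (47/3)/(-47/2) = -2/3.
[XWZ] = ½·(0·(1/3−2) + (-9)·(2−0) + (-7)·(0−(1/3))) = ½·(0 − 18 + 7/3) = -47/6, so the Y-coordinate is 1/3.
[XYW] = ½·(0·(-7−(1/3)) + 1·(1/3−0) + (-9)·(0−(-7))) = ½·(0 + 1/3 − 63) = -94/3, so the Z-coordinate is 4/3.
Check: -2/3 + 1/3 + 4/3 = 1.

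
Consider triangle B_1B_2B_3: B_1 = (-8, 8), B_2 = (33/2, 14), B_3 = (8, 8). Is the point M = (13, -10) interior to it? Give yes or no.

Barycentric coordinates of M: (-61/32, -3, 189/32).
The three coordinates are negative, negative, positive; a point is interior exactly when all three are positive.

no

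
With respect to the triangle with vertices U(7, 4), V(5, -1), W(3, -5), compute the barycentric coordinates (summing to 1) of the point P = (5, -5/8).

Signed area of the reference triangle: [UVW] = ½·(7·(-1−(-5)) + 5·(-5−4) + 3·(4−(-1))) = ½·(28 − 45 + 15) = -1.
[PVW] = ½·(5·(-1−(-5)) + 5·(-5−(-5/8)) + 3·(-5/8−(-1))) = ½·(20 − 175/8 + 9/8) = -3/8, so the U-coordinate is (-3/8)/(-1) = 3/8.
[UPW] = ½·(7·(-5/8−(-5)) + 5·(-5−4) + 3·(4−(-5/8))) = ½·(245/8 − 45 + 111/8) = -1/4, so the V-coordinate is 1/4.
[UVP] = ½·(7·(-1−(-5/8)) + 5·(-5/8−4) + 5·(4−(-1))) = ½·(-21/8 − 185/8 + 25) = -3/8, so the W-coordinate is 3/8.
Check: 3/8 + 1/4 + 3/8 = 1.

(3/8, 1/4, 3/8)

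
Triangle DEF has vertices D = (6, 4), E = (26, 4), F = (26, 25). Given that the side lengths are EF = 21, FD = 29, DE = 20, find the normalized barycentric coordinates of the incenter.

The incenter has barycentric coordinates proportional to the opposite side lengths: (21 : 29 : 20).
Normalizing by 21+29+20 = 70 gives (3/10, 29/70, 2/7).

(3/10, 29/70, 2/7)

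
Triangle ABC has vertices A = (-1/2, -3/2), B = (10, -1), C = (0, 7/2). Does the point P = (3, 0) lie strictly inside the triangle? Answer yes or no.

Barycentric coordinates of P: (86/209, 67/209, 56/209).
The three coordinates are positive, positive, positive; a point is interior exactly when all three are positive.

yes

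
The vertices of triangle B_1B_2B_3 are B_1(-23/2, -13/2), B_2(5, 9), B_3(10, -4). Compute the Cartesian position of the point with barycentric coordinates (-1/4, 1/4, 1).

(113/8, -1/8)

M = (-1/4)·B_1 + (1/4)·B_2 + 1·B_3.
x-coordinate: (-1/4)·(-23/2) + (1/4)·5 + 1·10 = 113/8.
y-coordinate: (-1/4)·(-13/2) + (1/4)·9 + 1·(-4) = -1/8.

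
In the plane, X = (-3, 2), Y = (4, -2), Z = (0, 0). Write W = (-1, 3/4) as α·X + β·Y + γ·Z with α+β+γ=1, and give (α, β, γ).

Signed area of the reference triangle: [XYZ] = ½·((-3)·(-2−0) + 4·(0−2) + 0·(2−(-2))) = ½·(6 − 8 + 0) = -1.
[WYZ] = ½·((-1)·(-2−0) + 4·(0−(3/4)) + 0·(3/4−(-2))) = ½·(2 − 3 + 0) = -1/2, so the X-coordinate is (-1/2)/(-1) = 1/2.
[XWZ] = ½·((-3)·(3/4−0) + (-1)·(0−2) + 0·(2−(3/4))) = ½·(-9/4 + 2 + 0) = -1/8, so the Y-coordinate is 1/8.
[XYW] = ½·((-3)·(-2−(3/4)) + 4·(3/4−2) + (-1)·(2−(-2))) = ½·(33/4 − 5 − 4) = -3/8, so the Z-coordinate is 3/8.
Check: 1/2 + 1/8 + 3/8 = 1.

(1/2, 1/8, 3/8)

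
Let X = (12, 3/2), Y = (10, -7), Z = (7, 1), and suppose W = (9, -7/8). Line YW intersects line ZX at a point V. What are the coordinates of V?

Barycentric coordinates of W with respect to XYZ: (1/4, 1/4, 1/2).
On side ZX the Y-coordinate is zero; dropping W's Y-weight 1/4 and renormalizing the remaining 1/2 : 1/4 gives weights 2/3, 1/3 on Z, X.
V = (2/3)·(7, 1) + (1/3)·(12, 3/2) = (26/3, 7/6).

(26/3, 7/6)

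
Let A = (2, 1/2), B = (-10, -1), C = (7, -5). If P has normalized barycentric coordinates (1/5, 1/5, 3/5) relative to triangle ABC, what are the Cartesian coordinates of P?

(13/5, -31/10)

P = (1/5)·A + (1/5)·B + (3/5)·C.
x-coordinate: (1/5)·2 + (1/5)·(-10) + (3/5)·7 = 13/5.
y-coordinate: (1/5)·(1/2) + (1/5)·(-1) + (3/5)·(-5) = -31/10.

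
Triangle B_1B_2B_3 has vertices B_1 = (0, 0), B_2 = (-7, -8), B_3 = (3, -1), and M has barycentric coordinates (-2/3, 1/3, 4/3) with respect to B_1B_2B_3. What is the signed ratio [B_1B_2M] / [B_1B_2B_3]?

4/3

The signed ratio [B_1B_2M]/[B_1B_2B_3] equals the barycentric coordinate of M at vertex B_3, which is 4/3.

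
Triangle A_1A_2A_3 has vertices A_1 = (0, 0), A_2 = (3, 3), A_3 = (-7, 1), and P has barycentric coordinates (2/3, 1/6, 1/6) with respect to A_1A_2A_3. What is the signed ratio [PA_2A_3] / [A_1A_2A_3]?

The signed ratio [PA_2A_3]/[A_1A_2A_3] equals the barycentric coordinate of P at vertex A_1, which is 2/3.

2/3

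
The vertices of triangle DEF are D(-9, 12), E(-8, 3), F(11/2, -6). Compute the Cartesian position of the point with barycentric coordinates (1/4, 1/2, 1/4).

(-39/8, 3)

G = (1/4)·D + (1/2)·E + (1/4)·F.
x-coordinate: (1/4)·(-9) + (1/2)·(-8) + (1/4)·(11/2) = -39/8.
y-coordinate: (1/4)·12 + (1/2)·3 + (1/4)·(-6) = 3.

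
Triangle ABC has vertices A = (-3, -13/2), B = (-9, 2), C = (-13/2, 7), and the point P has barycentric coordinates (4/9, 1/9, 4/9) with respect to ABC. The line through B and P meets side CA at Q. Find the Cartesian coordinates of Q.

(-19/4, 1/4)

Line BP meets CA where the B-coordinate vanishes; zeroing P's B-weight and renormalizing leaves C, A-weights 4/9 : 4/9 → (1/2, 1/2).
So Q = (1/2)·C + (1/2)·A = (-19/4, 1/4).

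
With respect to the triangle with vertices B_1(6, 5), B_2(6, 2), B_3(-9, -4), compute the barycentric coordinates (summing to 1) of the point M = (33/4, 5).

(7/10, 9/20, -3/20)

Signed area of the reference triangle: [B_1B_2B_3] = ½·(6·(2−(-4)) + 6·(-4−5) + (-9)·(5−2)) = ½·(36 − 54 − 27) = -45/2.
[MB_2B_3] = ½·((33/4)·(2−(-4)) + 6·(-4−5) + (-9)·(5−2)) = ½·(99/2 − 54 − 27) = -63/4, so the B_1-coordinate is (-63/4)/(-45/2) = 7/10.
[B_1MB_3] = ½·(6·(5−(-4)) + (33/4)·(-4−5) + (-9)·(5−5)) = ½·(54 − 297/4 + 0) = -81/8, so the B_2-coordinate is 9/20.
[B_1B_2M] = ½·(6·(2−5) + 6·(5−5) + (33/4)·(5−2)) = ½·(-18 + 0 + 99/4) = 27/8, so the B_3-coordinate is -3/20.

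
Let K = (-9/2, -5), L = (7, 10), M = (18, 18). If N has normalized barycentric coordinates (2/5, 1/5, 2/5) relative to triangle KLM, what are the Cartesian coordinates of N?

(34/5, 36/5)

N = (2/5)·K + (1/5)·L + (2/5)·M.
x-coordinate: (2/5)·(-9/2) + (1/5)·7 + (2/5)·18 = 34/5.
y-coordinate: (2/5)·(-5) + (1/5)·10 + (2/5)·18 = 36/5.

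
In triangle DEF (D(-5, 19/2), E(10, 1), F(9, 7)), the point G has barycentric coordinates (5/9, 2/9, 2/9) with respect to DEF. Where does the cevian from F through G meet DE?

(-5/7, 99/14)

Line FG meets DE where the F-coordinate vanishes; zeroing G's F-weight and renormalizing leaves D, E-weights 5/9 : 2/9 → (5/7, 2/7).
So H = (5/7)·D + (2/7)·E = (-5/7, 99/14).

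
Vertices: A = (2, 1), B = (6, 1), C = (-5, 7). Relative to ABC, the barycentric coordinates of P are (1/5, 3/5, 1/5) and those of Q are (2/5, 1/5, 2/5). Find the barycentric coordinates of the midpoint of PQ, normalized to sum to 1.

(3/10, 2/5, 3/10)

Since both coordinate triples sum to 1, the midpoint's barycentrics are the componentwise average.
(1/5+2/5)/2 = 3/10; similarly 2/5 and 3/10.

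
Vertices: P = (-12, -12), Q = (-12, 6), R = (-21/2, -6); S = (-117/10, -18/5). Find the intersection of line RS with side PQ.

Barycentric coordinates of S with respect to PQR: (2/5, 2/5, 1/5).
On side PQ the R-coordinate is zero; dropping S's R-weight 1/5 and renormalizing the remaining 2/5 : 2/5 gives weights 1/2, 1/2 on P, Q.
T = (1/2)·(-12, -12) + (1/2)·(-12, 6) = (-12, -3).

(-12, -3)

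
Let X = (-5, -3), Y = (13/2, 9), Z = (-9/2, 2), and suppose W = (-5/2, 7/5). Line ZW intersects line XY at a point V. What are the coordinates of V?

(-7/6, 1)

Barycentric coordinates of W with respect to XYZ: (2/5, 1/5, 2/5).
On side XY the Z-coordinate is zero; dropping W's Z-weight 2/5 and renormalizing the remaining 2/5 : 1/5 gives weights 2/3, 1/3 on X, Y.
V = (2/3)·(-5, -3) + (1/3)·(13/2, 9) = (-7/6, 1).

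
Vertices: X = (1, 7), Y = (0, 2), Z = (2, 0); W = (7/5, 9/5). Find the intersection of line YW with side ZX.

(7/4, 7/4)

Barycentric coordinates of W with respect to XYZ: (1/5, 1/5, 3/5).
On side ZX the Y-coordinate is zero; dropping W's Y-weight 1/5 and renormalizing the remaining 3/5 : 1/5 gives weights 3/4, 1/4 on Z, X.
V = (3/4)·(2, 0) + (1/4)·(1, 7) = (7/4, 7/4).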